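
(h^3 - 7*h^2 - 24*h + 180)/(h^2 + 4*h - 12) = (h^3 - 7*h^2 - 24*h + 180)/(h^2 + 4*h - 12)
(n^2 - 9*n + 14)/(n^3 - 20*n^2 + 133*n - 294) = (n - 2)/(n^2 - 13*n + 42)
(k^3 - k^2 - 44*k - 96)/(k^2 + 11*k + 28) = (k^2 - 5*k - 24)/(k + 7)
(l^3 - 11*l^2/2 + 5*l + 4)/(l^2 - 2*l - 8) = (l^2 - 3*l/2 - 1)/(l + 2)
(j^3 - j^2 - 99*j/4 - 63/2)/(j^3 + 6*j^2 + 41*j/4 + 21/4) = (j - 6)/(j + 1)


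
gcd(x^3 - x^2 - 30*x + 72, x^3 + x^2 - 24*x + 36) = x^2 + 3*x - 18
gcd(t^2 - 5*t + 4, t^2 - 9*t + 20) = t - 4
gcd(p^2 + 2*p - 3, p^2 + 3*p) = p + 3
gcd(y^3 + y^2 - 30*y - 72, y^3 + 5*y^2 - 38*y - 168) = y^2 - 2*y - 24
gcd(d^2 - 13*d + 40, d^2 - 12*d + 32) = d - 8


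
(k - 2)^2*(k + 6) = k^3 + 2*k^2 - 20*k + 24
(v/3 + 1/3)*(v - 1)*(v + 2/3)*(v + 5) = v^4/3 + 17*v^3/9 + 7*v^2/9 - 17*v/9 - 10/9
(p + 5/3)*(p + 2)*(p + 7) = p^3 + 32*p^2/3 + 29*p + 70/3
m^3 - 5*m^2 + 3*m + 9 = (m - 3)^2*(m + 1)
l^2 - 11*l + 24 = (l - 8)*(l - 3)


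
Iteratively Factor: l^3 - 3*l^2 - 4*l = (l - 4)*(l^2 + l) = (l - 4)*(l + 1)*(l)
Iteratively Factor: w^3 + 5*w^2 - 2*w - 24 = (w + 4)*(w^2 + w - 6) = (w + 3)*(w + 4)*(w - 2)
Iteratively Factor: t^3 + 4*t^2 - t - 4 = (t + 4)*(t^2 - 1) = (t - 1)*(t + 4)*(t + 1)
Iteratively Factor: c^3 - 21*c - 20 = (c - 5)*(c^2 + 5*c + 4) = (c - 5)*(c + 4)*(c + 1)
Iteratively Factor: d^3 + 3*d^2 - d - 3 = (d - 1)*(d^2 + 4*d + 3) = (d - 1)*(d + 1)*(d + 3)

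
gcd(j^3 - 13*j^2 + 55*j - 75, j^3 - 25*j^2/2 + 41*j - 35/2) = j - 5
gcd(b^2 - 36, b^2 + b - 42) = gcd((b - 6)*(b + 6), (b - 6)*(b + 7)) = b - 6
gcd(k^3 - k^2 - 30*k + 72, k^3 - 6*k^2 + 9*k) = k - 3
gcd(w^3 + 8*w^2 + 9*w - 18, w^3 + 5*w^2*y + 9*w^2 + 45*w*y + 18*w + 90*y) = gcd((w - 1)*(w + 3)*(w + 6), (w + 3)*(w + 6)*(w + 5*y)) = w^2 + 9*w + 18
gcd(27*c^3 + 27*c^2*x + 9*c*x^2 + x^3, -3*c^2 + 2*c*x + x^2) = 3*c + x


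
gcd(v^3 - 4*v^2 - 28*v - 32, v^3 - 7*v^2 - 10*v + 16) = v^2 - 6*v - 16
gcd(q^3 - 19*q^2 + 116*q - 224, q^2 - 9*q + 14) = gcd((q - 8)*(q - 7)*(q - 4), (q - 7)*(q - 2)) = q - 7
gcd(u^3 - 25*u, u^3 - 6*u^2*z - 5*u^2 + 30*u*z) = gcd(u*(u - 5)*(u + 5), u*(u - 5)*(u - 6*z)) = u^2 - 5*u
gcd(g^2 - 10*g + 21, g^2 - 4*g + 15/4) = 1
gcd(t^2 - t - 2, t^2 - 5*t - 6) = t + 1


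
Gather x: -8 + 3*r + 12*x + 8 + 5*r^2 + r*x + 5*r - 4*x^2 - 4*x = 5*r^2 + 8*r - 4*x^2 + x*(r + 8)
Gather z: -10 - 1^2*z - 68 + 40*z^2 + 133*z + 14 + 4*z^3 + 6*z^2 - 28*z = 4*z^3 + 46*z^2 + 104*z - 64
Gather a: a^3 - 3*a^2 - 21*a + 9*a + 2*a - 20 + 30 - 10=a^3 - 3*a^2 - 10*a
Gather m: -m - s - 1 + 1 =-m - s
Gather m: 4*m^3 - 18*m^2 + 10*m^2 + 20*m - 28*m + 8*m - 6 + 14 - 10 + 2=4*m^3 - 8*m^2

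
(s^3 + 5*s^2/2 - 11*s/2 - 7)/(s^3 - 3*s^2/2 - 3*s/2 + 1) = (2*s + 7)/(2*s - 1)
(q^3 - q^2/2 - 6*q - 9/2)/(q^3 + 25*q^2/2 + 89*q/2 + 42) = (q^2 - 2*q - 3)/(q^2 + 11*q + 28)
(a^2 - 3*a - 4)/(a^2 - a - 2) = (a - 4)/(a - 2)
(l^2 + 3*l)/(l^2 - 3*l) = (l + 3)/(l - 3)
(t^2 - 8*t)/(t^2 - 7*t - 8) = t/(t + 1)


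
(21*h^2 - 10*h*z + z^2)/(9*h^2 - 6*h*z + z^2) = (-7*h + z)/(-3*h + z)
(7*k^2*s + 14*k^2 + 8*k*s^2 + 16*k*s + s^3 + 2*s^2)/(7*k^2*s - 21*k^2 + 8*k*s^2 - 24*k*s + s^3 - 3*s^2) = (s + 2)/(s - 3)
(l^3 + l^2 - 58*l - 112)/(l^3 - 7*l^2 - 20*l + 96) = (l^2 + 9*l + 14)/(l^2 + l - 12)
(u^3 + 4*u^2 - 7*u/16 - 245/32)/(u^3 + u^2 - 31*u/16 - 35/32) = (2*u + 7)/(2*u + 1)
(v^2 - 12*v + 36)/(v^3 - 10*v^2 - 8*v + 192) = (v - 6)/(v^2 - 4*v - 32)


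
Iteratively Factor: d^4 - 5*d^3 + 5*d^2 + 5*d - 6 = (d - 2)*(d^3 - 3*d^2 - d + 3) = (d - 2)*(d - 1)*(d^2 - 2*d - 3) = (d - 3)*(d - 2)*(d - 1)*(d + 1)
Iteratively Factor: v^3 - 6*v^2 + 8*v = (v - 4)*(v^2 - 2*v) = v*(v - 4)*(v - 2)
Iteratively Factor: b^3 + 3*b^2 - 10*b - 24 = (b + 2)*(b^2 + b - 12) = (b + 2)*(b + 4)*(b - 3)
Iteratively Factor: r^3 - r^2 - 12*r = (r - 4)*(r^2 + 3*r) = r*(r - 4)*(r + 3)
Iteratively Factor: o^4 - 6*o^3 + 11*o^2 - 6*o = (o - 1)*(o^3 - 5*o^2 + 6*o) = o*(o - 1)*(o^2 - 5*o + 6) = o*(o - 2)*(o - 1)*(o - 3)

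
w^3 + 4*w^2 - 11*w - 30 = (w - 3)*(w + 2)*(w + 5)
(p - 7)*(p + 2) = p^2 - 5*p - 14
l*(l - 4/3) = l^2 - 4*l/3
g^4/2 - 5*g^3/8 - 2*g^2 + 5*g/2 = g*(g/2 + 1)*(g - 2)*(g - 5/4)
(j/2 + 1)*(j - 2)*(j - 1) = j^3/2 - j^2/2 - 2*j + 2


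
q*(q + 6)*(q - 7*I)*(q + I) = q^4 + 6*q^3 - 6*I*q^3 + 7*q^2 - 36*I*q^2 + 42*q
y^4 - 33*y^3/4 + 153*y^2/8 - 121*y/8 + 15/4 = (y - 5)*(y - 2)*(y - 3/4)*(y - 1/2)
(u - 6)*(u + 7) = u^2 + u - 42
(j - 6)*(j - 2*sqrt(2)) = j^2 - 6*j - 2*sqrt(2)*j + 12*sqrt(2)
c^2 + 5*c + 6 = (c + 2)*(c + 3)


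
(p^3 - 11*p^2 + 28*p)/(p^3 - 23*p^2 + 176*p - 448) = p*(p - 4)/(p^2 - 16*p + 64)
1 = 1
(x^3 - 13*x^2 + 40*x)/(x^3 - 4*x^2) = (x^2 - 13*x + 40)/(x*(x - 4))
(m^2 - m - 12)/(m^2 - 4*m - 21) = (m - 4)/(m - 7)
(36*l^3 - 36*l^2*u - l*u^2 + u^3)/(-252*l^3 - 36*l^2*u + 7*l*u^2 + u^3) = (-l + u)/(7*l + u)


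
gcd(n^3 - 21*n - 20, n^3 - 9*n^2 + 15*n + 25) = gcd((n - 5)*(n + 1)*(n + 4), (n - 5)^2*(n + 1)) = n^2 - 4*n - 5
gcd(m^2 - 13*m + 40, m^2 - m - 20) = m - 5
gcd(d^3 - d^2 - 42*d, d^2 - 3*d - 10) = 1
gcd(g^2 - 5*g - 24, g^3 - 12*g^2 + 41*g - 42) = 1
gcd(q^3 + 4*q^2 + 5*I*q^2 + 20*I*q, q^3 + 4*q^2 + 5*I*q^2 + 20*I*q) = q^3 + q^2*(4 + 5*I) + 20*I*q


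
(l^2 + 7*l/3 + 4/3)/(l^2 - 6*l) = (3*l^2 + 7*l + 4)/(3*l*(l - 6))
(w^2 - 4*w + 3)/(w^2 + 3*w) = (w^2 - 4*w + 3)/(w*(w + 3))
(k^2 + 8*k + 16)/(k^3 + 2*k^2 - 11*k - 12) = (k + 4)/(k^2 - 2*k - 3)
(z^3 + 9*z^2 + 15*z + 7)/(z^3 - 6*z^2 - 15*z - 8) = (z + 7)/(z - 8)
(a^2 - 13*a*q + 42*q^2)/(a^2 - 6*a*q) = (a - 7*q)/a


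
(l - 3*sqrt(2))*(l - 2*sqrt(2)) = l^2 - 5*sqrt(2)*l + 12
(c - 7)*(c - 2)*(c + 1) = c^3 - 8*c^2 + 5*c + 14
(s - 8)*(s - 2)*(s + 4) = s^3 - 6*s^2 - 24*s + 64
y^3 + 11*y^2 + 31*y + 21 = (y + 1)*(y + 3)*(y + 7)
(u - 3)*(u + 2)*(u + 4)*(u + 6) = u^4 + 9*u^3 + 8*u^2 - 84*u - 144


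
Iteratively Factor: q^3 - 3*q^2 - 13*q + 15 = (q + 3)*(q^2 - 6*q + 5) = (q - 1)*(q + 3)*(q - 5)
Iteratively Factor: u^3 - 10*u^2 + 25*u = (u)*(u^2 - 10*u + 25) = u*(u - 5)*(u - 5)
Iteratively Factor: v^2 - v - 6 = (v - 3)*(v + 2)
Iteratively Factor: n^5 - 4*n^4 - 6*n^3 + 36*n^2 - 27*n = (n)*(n^4 - 4*n^3 - 6*n^2 + 36*n - 27) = n*(n - 1)*(n^3 - 3*n^2 - 9*n + 27) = n*(n - 3)*(n - 1)*(n^2 - 9) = n*(n - 3)*(n - 1)*(n + 3)*(n - 3)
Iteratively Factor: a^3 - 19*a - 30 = (a + 3)*(a^2 - 3*a - 10) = (a + 2)*(a + 3)*(a - 5)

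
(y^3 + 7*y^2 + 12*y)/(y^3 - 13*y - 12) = y*(y + 4)/(y^2 - 3*y - 4)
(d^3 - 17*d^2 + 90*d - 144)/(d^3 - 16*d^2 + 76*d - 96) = (d - 3)/(d - 2)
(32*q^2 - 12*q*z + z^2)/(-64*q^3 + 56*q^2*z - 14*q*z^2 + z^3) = 1/(-2*q + z)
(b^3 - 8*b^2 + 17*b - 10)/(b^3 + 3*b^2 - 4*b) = (b^2 - 7*b + 10)/(b*(b + 4))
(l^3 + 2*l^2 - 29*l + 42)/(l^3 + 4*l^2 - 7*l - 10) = (l^2 + 4*l - 21)/(l^2 + 6*l + 5)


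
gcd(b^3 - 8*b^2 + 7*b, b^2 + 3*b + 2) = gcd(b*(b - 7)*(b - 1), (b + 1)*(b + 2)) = 1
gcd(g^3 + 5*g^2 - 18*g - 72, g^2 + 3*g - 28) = g - 4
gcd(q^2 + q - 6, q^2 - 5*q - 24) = q + 3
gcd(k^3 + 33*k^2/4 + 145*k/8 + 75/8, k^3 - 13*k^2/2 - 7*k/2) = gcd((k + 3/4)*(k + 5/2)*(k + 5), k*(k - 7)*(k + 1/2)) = 1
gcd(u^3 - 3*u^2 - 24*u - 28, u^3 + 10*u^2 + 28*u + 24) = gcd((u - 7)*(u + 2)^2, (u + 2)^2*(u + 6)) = u^2 + 4*u + 4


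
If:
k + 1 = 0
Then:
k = -1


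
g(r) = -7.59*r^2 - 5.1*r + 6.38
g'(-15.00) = 222.60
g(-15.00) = -1624.87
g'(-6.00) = 85.98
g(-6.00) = -236.26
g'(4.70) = -76.45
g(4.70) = -185.25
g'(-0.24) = -1.46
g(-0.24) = 7.17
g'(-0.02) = -4.80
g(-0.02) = 6.48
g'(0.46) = -12.08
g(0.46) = 2.43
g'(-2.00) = 25.26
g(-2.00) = -13.78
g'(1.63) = -29.84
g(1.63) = -22.10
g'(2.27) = -39.56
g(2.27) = -44.31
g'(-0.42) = 1.28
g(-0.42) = 7.18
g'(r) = -15.18*r - 5.1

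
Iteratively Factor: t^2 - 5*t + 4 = (t - 4)*(t - 1)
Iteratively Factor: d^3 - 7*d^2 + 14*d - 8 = (d - 4)*(d^2 - 3*d + 2) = (d - 4)*(d - 2)*(d - 1)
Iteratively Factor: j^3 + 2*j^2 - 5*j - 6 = (j + 1)*(j^2 + j - 6) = (j + 1)*(j + 3)*(j - 2)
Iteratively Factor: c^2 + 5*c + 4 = (c + 1)*(c + 4)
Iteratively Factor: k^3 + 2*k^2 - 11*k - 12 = (k + 1)*(k^2 + k - 12) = (k - 3)*(k + 1)*(k + 4)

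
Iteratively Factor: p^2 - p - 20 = (p + 4)*(p - 5)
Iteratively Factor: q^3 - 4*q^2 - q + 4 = (q + 1)*(q^2 - 5*q + 4) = (q - 1)*(q + 1)*(q - 4)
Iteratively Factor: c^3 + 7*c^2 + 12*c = (c)*(c^2 + 7*c + 12) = c*(c + 4)*(c + 3)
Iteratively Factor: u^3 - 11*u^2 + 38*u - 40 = (u - 4)*(u^2 - 7*u + 10) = (u - 5)*(u - 4)*(u - 2)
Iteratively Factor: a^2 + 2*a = (a + 2)*(a)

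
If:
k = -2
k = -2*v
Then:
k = -2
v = 1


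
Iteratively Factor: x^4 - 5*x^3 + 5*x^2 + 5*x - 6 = (x - 2)*(x^3 - 3*x^2 - x + 3) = (x - 2)*(x - 1)*(x^2 - 2*x - 3) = (x - 2)*(x - 1)*(x + 1)*(x - 3)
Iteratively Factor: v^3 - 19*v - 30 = (v - 5)*(v^2 + 5*v + 6) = (v - 5)*(v + 2)*(v + 3)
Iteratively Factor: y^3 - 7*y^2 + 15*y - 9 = (y - 3)*(y^2 - 4*y + 3) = (y - 3)^2*(y - 1)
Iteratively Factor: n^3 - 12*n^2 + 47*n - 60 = (n - 5)*(n^2 - 7*n + 12) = (n - 5)*(n - 3)*(n - 4)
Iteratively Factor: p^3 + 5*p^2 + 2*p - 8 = (p + 2)*(p^2 + 3*p - 4) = (p + 2)*(p + 4)*(p - 1)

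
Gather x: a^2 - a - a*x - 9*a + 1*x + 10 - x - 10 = a^2 - a*x - 10*a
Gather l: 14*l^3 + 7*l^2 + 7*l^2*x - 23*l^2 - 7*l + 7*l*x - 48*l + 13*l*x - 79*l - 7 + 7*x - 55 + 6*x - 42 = 14*l^3 + l^2*(7*x - 16) + l*(20*x - 134) + 13*x - 104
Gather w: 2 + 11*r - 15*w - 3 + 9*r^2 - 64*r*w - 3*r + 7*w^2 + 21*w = 9*r^2 + 8*r + 7*w^2 + w*(6 - 64*r) - 1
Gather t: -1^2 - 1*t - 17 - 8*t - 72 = -9*t - 90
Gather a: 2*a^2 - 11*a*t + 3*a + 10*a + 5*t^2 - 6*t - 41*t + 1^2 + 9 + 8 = 2*a^2 + a*(13 - 11*t) + 5*t^2 - 47*t + 18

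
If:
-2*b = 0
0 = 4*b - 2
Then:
No Solution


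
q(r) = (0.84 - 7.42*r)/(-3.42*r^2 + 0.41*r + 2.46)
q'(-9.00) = -0.03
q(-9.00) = -0.24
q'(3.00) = -0.31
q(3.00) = 0.79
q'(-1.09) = -13.09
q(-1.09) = -4.35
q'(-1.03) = -20.33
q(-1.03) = -5.33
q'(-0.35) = -6.59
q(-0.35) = 1.81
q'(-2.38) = -0.55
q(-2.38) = -1.03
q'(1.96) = -1.07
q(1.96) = 1.39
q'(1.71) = -1.77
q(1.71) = 1.73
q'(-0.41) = -8.55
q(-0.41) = 2.26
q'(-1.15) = -9.15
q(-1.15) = -3.70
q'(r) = (0.84 - 7.42*r)*(6.84*r - 0.41)/(-3.42*r^2 + 0.41*r + 2.46)^2 - 7.42/(-3.42*r^2 + 0.41*r + 2.46)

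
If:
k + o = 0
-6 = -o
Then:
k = -6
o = 6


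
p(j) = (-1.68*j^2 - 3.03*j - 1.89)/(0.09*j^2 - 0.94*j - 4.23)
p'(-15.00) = 0.23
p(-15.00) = -11.10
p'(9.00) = 10.01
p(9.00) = 30.60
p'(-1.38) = -0.72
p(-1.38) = 0.33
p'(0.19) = 0.71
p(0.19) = 0.57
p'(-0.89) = -0.04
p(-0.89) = 0.16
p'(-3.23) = -256.31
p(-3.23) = 37.79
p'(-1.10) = -0.29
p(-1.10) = 0.19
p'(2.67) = 1.70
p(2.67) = 3.60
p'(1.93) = 1.41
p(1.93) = 2.45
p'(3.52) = 2.07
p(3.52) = 5.20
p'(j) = (0.94 - 0.18*j)*(-1.68*j^2 - 3.03*j - 1.89)/(0.09*j^2 - 0.94*j - 4.23)^2 + (-3.36*j - 3.03)/(0.09*j^2 - 0.94*j - 4.23) = (1.8519*j^2 + 14.553*j + 11.0403)/(0.0081*j^4 - 0.1692*j^3 + 0.1222*j^2 + 7.9524*j + 17.8929)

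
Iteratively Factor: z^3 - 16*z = (z - 4)*(z^2 + 4*z) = z*(z - 4)*(z + 4)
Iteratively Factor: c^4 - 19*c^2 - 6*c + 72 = (c + 3)*(c^3 - 3*c^2 - 10*c + 24) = (c + 3)^2*(c^2 - 6*c + 8) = (c - 4)*(c + 3)^2*(c - 2)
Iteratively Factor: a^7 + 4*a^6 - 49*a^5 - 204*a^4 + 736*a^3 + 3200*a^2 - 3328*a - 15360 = (a - 3)*(a^6 + 7*a^5 - 28*a^4 - 288*a^3 - 128*a^2 + 2816*a + 5120) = (a - 3)*(a + 4)*(a^5 + 3*a^4 - 40*a^3 - 128*a^2 + 384*a + 1280) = (a - 3)*(a + 4)^2*(a^4 - a^3 - 36*a^2 + 16*a + 320) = (a - 4)*(a - 3)*(a + 4)^2*(a^3 + 3*a^2 - 24*a - 80) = (a - 4)*(a - 3)*(a + 4)^3*(a^2 - a - 20) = (a - 4)*(a - 3)*(a + 4)^4*(a - 5)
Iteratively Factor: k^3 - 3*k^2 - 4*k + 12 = (k - 2)*(k^2 - k - 6) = (k - 3)*(k - 2)*(k + 2)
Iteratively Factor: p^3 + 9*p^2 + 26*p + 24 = (p + 3)*(p^2 + 6*p + 8) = (p + 3)*(p + 4)*(p + 2)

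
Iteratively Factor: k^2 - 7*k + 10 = (k - 2)*(k - 5)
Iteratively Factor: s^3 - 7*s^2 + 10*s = (s)*(s^2 - 7*s + 10) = s*(s - 5)*(s - 2)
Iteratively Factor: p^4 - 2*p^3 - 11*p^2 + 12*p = (p + 3)*(p^3 - 5*p^2 + 4*p) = (p - 1)*(p + 3)*(p^2 - 4*p) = (p - 4)*(p - 1)*(p + 3)*(p)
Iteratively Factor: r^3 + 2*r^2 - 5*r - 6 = (r - 2)*(r^2 + 4*r + 3) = (r - 2)*(r + 1)*(r + 3)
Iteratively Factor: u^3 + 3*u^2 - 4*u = (u + 4)*(u^2 - u) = u*(u + 4)*(u - 1)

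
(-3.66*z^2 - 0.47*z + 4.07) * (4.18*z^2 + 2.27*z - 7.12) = -15.2988*z^4 - 10.2728*z^3 + 42.0049*z^2 + 12.5853*z - 28.9784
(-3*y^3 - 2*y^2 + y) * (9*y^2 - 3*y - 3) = -27*y^5 - 9*y^4 + 24*y^3 + 3*y^2 - 3*y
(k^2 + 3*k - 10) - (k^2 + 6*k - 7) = -3*k - 3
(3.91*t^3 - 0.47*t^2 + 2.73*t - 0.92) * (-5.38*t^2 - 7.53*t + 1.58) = -21.0358*t^5 - 26.9137*t^4 - 4.9705*t^3 - 16.3499*t^2 + 11.241*t - 1.4536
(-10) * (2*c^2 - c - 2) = -20*c^2 + 10*c + 20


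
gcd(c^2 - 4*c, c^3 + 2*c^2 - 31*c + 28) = c - 4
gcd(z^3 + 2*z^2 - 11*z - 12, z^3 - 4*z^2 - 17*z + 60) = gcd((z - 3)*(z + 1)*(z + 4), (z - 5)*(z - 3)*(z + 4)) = z^2 + z - 12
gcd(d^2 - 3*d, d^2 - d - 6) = d - 3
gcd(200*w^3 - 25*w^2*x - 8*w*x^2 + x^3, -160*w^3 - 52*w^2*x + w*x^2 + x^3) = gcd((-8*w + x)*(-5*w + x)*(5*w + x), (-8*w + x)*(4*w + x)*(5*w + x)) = -40*w^2 - 3*w*x + x^2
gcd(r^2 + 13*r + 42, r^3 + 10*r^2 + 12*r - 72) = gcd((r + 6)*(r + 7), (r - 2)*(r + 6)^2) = r + 6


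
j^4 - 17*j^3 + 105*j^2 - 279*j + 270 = (j - 6)*(j - 5)*(j - 3)^2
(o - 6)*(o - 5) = o^2 - 11*o + 30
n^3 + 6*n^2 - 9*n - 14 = (n - 2)*(n + 1)*(n + 7)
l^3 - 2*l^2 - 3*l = l*(l - 3)*(l + 1)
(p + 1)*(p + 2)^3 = p^4 + 7*p^3 + 18*p^2 + 20*p + 8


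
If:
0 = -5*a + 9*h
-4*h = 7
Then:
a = -63/20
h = -7/4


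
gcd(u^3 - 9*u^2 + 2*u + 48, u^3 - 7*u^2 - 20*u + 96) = u^2 - 11*u + 24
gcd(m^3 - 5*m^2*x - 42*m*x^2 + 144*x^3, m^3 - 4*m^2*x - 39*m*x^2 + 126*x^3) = -m^2 - 3*m*x + 18*x^2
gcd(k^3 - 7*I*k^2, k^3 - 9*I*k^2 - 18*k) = k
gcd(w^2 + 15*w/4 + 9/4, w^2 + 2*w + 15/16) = w + 3/4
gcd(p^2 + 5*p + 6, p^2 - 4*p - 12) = p + 2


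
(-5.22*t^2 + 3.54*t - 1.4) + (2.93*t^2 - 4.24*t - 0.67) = -2.29*t^2 - 0.7*t - 2.07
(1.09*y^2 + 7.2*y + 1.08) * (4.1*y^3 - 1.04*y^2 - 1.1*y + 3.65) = 4.469*y^5 + 28.3864*y^4 - 4.259*y^3 - 5.0647*y^2 + 25.092*y + 3.942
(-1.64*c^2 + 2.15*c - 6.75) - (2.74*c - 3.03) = -1.64*c^2 - 0.59*c - 3.72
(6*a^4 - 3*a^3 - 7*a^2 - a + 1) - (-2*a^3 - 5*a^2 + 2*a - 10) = 6*a^4 - a^3 - 2*a^2 - 3*a + 11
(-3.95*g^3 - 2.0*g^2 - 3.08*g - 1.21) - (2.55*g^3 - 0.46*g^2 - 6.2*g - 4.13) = -6.5*g^3 - 1.54*g^2 + 3.12*g + 2.92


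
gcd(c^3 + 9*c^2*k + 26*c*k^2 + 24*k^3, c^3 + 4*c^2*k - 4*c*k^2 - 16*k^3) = c^2 + 6*c*k + 8*k^2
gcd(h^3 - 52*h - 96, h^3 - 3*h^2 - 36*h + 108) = h + 6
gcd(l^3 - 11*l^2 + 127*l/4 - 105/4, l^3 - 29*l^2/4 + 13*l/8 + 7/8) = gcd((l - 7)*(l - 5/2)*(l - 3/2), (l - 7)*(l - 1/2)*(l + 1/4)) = l - 7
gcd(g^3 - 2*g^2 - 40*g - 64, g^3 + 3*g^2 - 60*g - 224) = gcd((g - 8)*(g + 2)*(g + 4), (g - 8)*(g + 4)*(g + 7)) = g^2 - 4*g - 32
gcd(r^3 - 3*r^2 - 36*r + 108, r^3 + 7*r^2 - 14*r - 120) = r + 6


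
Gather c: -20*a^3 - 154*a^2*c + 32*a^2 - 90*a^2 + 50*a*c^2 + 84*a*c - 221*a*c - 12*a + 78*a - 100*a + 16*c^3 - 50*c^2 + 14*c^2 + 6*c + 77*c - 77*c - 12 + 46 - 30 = -20*a^3 - 58*a^2 - 34*a + 16*c^3 + c^2*(50*a - 36) + c*(-154*a^2 - 137*a + 6) + 4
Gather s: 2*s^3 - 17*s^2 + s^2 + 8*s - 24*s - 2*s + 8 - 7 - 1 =2*s^3 - 16*s^2 - 18*s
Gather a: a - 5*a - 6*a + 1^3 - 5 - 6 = -10*a - 10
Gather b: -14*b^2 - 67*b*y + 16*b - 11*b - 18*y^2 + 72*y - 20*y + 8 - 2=-14*b^2 + b*(5 - 67*y) - 18*y^2 + 52*y + 6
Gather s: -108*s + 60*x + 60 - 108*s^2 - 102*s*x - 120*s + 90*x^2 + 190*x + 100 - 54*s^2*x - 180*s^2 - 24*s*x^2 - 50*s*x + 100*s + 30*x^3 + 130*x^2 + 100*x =s^2*(-54*x - 288) + s*(-24*x^2 - 152*x - 128) + 30*x^3 + 220*x^2 + 350*x + 160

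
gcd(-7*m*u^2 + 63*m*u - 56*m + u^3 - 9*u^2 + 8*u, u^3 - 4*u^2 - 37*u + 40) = u^2 - 9*u + 8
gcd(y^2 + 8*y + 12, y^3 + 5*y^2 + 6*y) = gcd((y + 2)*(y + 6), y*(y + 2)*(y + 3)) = y + 2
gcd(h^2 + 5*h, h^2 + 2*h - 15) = h + 5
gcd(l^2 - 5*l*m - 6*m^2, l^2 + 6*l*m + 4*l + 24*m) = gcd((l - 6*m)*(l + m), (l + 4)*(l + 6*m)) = 1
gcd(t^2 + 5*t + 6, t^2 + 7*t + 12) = t + 3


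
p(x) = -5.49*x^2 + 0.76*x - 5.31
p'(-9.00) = 99.58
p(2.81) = -46.52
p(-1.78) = -24.06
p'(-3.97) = 44.35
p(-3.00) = -57.00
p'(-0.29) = 3.94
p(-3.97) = -94.85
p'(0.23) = -1.77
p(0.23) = -5.43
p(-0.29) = -5.99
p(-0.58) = -7.60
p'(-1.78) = 20.30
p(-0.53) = -7.25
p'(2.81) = -30.09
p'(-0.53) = 6.58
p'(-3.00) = 33.70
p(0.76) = -7.90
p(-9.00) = -456.84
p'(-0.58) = 7.13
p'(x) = 0.76 - 10.98*x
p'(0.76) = -7.58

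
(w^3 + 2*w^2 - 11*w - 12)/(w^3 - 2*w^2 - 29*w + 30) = (w^3 + 2*w^2 - 11*w - 12)/(w^3 - 2*w^2 - 29*w + 30)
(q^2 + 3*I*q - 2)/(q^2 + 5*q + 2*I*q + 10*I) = (q + I)/(q + 5)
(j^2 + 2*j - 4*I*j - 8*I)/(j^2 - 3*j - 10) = (j - 4*I)/(j - 5)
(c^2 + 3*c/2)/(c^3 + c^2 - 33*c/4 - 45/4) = 2*c/(2*c^2 - c - 15)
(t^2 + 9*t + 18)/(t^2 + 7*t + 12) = (t + 6)/(t + 4)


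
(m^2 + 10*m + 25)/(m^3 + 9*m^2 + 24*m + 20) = (m + 5)/(m^2 + 4*m + 4)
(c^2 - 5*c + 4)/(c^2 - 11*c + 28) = (c - 1)/(c - 7)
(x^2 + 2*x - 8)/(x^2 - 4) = (x + 4)/(x + 2)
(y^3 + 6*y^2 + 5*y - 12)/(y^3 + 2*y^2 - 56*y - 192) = (y^2 + 2*y - 3)/(y^2 - 2*y - 48)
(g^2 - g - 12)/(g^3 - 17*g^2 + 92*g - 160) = (g + 3)/(g^2 - 13*g + 40)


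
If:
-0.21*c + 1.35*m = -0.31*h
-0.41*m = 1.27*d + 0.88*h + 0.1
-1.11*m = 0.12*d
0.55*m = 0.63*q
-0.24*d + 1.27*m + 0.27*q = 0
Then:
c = -0.17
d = 0.00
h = -0.11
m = 0.00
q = 0.00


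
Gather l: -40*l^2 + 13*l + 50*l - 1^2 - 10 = -40*l^2 + 63*l - 11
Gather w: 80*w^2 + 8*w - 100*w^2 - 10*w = -20*w^2 - 2*w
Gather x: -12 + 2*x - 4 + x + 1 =3*x - 15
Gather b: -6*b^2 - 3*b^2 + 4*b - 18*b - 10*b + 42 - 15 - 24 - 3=-9*b^2 - 24*b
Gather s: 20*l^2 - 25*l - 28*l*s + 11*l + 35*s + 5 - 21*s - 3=20*l^2 - 14*l + s*(14 - 28*l) + 2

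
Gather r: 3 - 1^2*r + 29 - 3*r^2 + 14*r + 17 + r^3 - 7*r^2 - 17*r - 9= r^3 - 10*r^2 - 4*r + 40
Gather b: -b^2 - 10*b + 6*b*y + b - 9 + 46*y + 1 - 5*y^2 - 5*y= -b^2 + b*(6*y - 9) - 5*y^2 + 41*y - 8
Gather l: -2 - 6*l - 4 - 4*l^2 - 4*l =-4*l^2 - 10*l - 6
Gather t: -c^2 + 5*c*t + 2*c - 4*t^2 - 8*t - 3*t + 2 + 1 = -c^2 + 2*c - 4*t^2 + t*(5*c - 11) + 3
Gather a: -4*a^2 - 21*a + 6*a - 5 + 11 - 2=-4*a^2 - 15*a + 4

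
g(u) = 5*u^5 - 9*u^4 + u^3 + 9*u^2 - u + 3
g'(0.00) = -1.00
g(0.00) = 3.00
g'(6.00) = 24839.00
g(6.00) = 27753.00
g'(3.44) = 2131.80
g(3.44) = 1295.05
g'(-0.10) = -2.73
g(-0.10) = 3.19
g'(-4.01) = 8760.62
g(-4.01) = -7424.20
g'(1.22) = 15.44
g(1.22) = 10.57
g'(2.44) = 423.95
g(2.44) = 182.09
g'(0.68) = 6.65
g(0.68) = 5.60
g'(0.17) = 1.99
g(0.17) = 3.09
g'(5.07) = 11994.26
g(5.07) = 11162.73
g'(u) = 25*u^4 - 36*u^3 + 3*u^2 + 18*u - 1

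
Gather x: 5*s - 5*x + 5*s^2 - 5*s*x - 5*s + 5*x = 5*s^2 - 5*s*x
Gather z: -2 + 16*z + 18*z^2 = 18*z^2 + 16*z - 2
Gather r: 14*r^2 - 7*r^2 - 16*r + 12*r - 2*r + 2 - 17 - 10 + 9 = 7*r^2 - 6*r - 16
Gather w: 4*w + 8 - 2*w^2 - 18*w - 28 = -2*w^2 - 14*w - 20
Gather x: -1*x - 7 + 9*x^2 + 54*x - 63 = 9*x^2 + 53*x - 70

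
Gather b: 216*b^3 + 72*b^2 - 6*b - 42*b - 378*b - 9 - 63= 216*b^3 + 72*b^2 - 426*b - 72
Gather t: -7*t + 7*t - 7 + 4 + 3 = 0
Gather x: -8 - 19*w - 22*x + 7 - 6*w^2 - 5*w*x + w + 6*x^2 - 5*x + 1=-6*w^2 - 18*w + 6*x^2 + x*(-5*w - 27)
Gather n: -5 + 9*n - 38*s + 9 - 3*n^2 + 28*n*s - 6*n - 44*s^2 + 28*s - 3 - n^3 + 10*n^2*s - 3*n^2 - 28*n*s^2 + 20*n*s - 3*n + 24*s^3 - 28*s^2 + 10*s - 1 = -n^3 + n^2*(10*s - 6) + n*(-28*s^2 + 48*s) + 24*s^3 - 72*s^2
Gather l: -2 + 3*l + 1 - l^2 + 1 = -l^2 + 3*l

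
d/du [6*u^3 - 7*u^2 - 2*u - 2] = 18*u^2 - 14*u - 2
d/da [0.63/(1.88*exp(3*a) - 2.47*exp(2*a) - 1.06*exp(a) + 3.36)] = (-3.5532*exp(2*a) + 3.1122*exp(a) + 0.6678)*exp(a)/(1.88*exp(3*a) - 2.47*exp(2*a) - 1.06*exp(a) + 3.36)^2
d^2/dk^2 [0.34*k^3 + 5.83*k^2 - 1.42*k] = 2.04*k + 11.66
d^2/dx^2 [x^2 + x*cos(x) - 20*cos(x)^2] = -x*cos(x) - 80*sin(x)^2 - 2*sin(x) + 42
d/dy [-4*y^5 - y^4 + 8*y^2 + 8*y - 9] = -20*y^4 - 4*y^3 + 16*y + 8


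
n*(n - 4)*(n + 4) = n^3 - 16*n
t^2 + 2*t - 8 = (t - 2)*(t + 4)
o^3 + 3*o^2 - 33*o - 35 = (o - 5)*(o + 1)*(o + 7)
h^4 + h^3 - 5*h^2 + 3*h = h*(h - 1)^2*(h + 3)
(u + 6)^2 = u^2 + 12*u + 36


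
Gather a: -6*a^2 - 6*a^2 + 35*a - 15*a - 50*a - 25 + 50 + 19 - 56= -12*a^2 - 30*a - 12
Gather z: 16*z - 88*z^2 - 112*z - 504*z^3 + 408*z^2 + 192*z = -504*z^3 + 320*z^2 + 96*z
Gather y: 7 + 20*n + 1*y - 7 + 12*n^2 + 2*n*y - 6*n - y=12*n^2 + 2*n*y + 14*n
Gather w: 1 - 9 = -8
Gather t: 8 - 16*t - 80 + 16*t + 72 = 0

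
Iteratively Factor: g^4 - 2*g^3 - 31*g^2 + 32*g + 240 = (g - 5)*(g^3 + 3*g^2 - 16*g - 48) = (g - 5)*(g + 3)*(g^2 - 16) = (g - 5)*(g + 3)*(g + 4)*(g - 4)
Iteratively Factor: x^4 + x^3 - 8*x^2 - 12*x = (x + 2)*(x^3 - x^2 - 6*x) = x*(x + 2)*(x^2 - x - 6) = x*(x - 3)*(x + 2)*(x + 2)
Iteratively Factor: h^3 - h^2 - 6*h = (h + 2)*(h^2 - 3*h) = (h - 3)*(h + 2)*(h)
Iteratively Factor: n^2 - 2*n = (n - 2)*(n)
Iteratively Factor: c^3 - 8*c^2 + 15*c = (c - 3)*(c^2 - 5*c) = (c - 5)*(c - 3)*(c)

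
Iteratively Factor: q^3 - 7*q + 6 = (q - 1)*(q^2 + q - 6) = (q - 1)*(q + 3)*(q - 2)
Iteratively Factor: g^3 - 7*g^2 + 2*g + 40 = (g - 4)*(g^2 - 3*g - 10) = (g - 5)*(g - 4)*(g + 2)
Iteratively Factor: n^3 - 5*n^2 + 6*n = (n - 2)*(n^2 - 3*n) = n*(n - 2)*(n - 3)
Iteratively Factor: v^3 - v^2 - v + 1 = (v - 1)*(v^2 - 1) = (v - 1)^2*(v + 1)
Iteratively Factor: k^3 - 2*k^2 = (k - 2)*(k^2) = k*(k - 2)*(k)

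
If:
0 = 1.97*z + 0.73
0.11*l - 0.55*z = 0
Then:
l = -1.85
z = -0.37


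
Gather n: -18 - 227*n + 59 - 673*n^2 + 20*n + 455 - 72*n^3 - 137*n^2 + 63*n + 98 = -72*n^3 - 810*n^2 - 144*n + 594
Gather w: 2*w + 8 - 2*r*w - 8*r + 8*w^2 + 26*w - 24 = -8*r + 8*w^2 + w*(28 - 2*r) - 16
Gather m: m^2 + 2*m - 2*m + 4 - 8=m^2 - 4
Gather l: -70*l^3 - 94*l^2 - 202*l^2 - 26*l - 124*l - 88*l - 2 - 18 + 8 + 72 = -70*l^3 - 296*l^2 - 238*l + 60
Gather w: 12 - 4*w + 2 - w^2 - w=-w^2 - 5*w + 14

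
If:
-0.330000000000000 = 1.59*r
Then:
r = -0.21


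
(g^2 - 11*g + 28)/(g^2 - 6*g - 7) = (g - 4)/(g + 1)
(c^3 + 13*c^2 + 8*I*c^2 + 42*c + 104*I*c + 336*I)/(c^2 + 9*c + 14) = (c^2 + c*(6 + 8*I) + 48*I)/(c + 2)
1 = 1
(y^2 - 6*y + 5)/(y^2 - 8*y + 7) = (y - 5)/(y - 7)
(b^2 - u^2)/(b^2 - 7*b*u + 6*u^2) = (-b - u)/(-b + 6*u)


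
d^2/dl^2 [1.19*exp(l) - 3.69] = 1.19*exp(l)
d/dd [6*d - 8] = 6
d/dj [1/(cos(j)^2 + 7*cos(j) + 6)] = (2*cos(j) + 7)*sin(j)/(cos(j)^2 + 7*cos(j) + 6)^2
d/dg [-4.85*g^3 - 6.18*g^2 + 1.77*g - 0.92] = -14.55*g^2 - 12.36*g + 1.77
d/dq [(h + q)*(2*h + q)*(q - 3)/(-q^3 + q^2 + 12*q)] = (q*(-q^2 + q + 12)*((h + q)*(2*h + q) + (h + q)*(q - 3) + (2*h + q)*(q - 3)) - (h + q)*(2*h + q)*(q - 3)*(-3*q^2 + 2*q + 12))/(q^2*(-q^2 + q + 12)^2)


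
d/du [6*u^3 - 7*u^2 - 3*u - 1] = 18*u^2 - 14*u - 3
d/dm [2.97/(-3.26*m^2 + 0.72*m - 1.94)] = (19.3644*m - 2.1384)/(3.26*m^2 - 0.72*m + 1.94)^2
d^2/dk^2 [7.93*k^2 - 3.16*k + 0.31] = 15.8600000000000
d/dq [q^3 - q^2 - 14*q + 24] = 3*q^2 - 2*q - 14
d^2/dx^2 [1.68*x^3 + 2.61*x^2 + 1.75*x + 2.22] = 10.08*x + 5.22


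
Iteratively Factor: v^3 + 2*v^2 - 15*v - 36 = (v - 4)*(v^2 + 6*v + 9) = (v - 4)*(v + 3)*(v + 3)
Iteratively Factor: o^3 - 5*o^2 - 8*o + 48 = (o - 4)*(o^2 - o - 12) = (o - 4)*(o + 3)*(o - 4)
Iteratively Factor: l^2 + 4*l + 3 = (l + 1)*(l + 3)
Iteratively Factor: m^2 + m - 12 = (m + 4)*(m - 3)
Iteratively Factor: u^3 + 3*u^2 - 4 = (u + 2)*(u^2 + u - 2) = (u - 1)*(u + 2)*(u + 2)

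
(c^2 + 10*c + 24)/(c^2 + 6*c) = (c + 4)/c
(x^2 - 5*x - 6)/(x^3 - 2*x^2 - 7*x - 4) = (x - 6)/(x^2 - 3*x - 4)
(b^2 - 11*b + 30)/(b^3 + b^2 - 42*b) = (b - 5)/(b*(b + 7))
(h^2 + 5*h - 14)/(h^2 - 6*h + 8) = (h + 7)/(h - 4)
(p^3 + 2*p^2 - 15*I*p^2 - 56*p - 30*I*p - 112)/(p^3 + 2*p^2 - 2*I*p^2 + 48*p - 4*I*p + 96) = (p - 7*I)/(p + 6*I)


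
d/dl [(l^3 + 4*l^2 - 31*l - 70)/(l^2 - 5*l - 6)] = (l^4 - 10*l^3 - 7*l^2 + 92*l - 164)/(l^4 - 10*l^3 + 13*l^2 + 60*l + 36)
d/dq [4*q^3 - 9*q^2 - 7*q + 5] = 12*q^2 - 18*q - 7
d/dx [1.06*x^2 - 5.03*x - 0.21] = 2.12*x - 5.03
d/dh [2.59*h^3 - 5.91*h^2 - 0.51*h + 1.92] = 7.77*h^2 - 11.82*h - 0.51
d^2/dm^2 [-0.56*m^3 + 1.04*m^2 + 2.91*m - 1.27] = 2.08 - 3.36*m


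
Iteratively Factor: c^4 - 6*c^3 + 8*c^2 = (c)*(c^3 - 6*c^2 + 8*c) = c*(c - 2)*(c^2 - 4*c) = c*(c - 4)*(c - 2)*(c)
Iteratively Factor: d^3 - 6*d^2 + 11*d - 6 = (d - 2)*(d^2 - 4*d + 3) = (d - 3)*(d - 2)*(d - 1)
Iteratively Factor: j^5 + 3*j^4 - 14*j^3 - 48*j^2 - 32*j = (j + 1)*(j^4 + 2*j^3 - 16*j^2 - 32*j) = (j + 1)*(j + 2)*(j^3 - 16*j) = (j - 4)*(j + 1)*(j + 2)*(j^2 + 4*j) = j*(j - 4)*(j + 1)*(j + 2)*(j + 4)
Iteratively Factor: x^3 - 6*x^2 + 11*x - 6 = (x - 1)*(x^2 - 5*x + 6) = (x - 3)*(x - 1)*(x - 2)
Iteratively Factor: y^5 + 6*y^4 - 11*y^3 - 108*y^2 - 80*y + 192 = (y - 4)*(y^4 + 10*y^3 + 29*y^2 + 8*y - 48) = (y - 4)*(y + 4)*(y^3 + 6*y^2 + 5*y - 12) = (y - 4)*(y - 1)*(y + 4)*(y^2 + 7*y + 12) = (y - 4)*(y - 1)*(y + 3)*(y + 4)*(y + 4)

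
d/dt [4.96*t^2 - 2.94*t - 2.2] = 9.92*t - 2.94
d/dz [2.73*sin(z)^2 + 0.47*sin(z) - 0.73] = (5.46*sin(z) + 0.47)*cos(z)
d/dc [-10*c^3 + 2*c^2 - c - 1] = -30*c^2 + 4*c - 1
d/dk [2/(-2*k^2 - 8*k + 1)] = 8*(k + 2)/(2*k^2 + 8*k - 1)^2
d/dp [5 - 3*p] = -3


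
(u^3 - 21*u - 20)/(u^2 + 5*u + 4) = u - 5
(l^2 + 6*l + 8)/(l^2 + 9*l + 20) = (l + 2)/(l + 5)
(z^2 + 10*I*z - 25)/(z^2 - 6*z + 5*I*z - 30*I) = (z + 5*I)/(z - 6)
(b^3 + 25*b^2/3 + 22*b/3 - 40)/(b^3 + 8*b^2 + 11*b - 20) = (b^2 + 13*b/3 - 10)/(b^2 + 4*b - 5)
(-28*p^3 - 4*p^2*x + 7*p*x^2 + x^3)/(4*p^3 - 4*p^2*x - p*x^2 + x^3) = (7*p + x)/(-p + x)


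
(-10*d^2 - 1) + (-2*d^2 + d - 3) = -12*d^2 + d - 4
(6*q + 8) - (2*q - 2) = 4*q + 10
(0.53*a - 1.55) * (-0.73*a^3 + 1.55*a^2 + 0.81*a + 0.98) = -0.3869*a^4 + 1.953*a^3 - 1.9732*a^2 - 0.7361*a - 1.519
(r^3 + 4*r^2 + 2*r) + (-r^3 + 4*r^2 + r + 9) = 8*r^2 + 3*r + 9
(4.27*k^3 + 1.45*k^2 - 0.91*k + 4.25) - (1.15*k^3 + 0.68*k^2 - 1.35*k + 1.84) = 3.12*k^3 + 0.77*k^2 + 0.44*k + 2.41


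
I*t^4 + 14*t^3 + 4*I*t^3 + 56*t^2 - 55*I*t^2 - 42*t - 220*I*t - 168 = (t + 4)*(t - 7*I)*(t - 6*I)*(I*t + 1)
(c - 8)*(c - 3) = c^2 - 11*c + 24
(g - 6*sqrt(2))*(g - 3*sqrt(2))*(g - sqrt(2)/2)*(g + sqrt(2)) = g^4 - 17*sqrt(2)*g^3/2 + 26*g^2 + 27*sqrt(2)*g - 36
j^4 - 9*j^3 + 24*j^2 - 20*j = j*(j - 5)*(j - 2)^2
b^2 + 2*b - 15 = (b - 3)*(b + 5)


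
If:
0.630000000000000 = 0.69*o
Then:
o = 0.91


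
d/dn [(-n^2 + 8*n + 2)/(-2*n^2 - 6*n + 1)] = 2*(11*n^2 + 3*n + 10)/(4*n^4 + 24*n^3 + 32*n^2 - 12*n + 1)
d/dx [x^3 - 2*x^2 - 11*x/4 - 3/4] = 3*x^2 - 4*x - 11/4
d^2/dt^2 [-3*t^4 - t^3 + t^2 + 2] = -36*t^2 - 6*t + 2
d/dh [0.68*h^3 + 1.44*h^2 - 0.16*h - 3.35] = 2.04*h^2 + 2.88*h - 0.16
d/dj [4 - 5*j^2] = -10*j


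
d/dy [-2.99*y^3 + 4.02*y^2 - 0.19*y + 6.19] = -8.97*y^2 + 8.04*y - 0.19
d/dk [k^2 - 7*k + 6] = 2*k - 7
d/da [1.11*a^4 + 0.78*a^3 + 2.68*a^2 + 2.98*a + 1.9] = 4.44*a^3 + 2.34*a^2 + 5.36*a + 2.98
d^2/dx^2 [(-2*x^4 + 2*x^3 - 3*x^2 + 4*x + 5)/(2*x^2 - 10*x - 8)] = (-2*x^6 + 30*x^5 - 126*x^4 - 273*x^3 - 93*x^2 + 69*x + 17)/(x^6 - 15*x^5 + 63*x^4 - 5*x^3 - 252*x^2 - 240*x - 64)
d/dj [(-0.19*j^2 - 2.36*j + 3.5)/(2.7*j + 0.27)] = (-0.513*j^2 - 0.1026*j - 10.0872)/(7.29*j^2 + 1.458*j + 0.0729)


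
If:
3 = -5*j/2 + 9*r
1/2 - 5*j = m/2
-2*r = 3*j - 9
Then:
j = 75/32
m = -359/16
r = 63/64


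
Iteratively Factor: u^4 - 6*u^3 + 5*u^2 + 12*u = (u)*(u^3 - 6*u^2 + 5*u + 12) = u*(u + 1)*(u^2 - 7*u + 12) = u*(u - 3)*(u + 1)*(u - 4)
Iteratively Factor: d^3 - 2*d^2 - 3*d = (d - 3)*(d^2 + d) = d*(d - 3)*(d + 1)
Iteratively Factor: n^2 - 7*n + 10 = (n - 5)*(n - 2)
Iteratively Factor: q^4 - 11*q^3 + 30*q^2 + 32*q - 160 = (q - 4)*(q^3 - 7*q^2 + 2*q + 40) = (q - 4)^2*(q^2 - 3*q - 10) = (q - 4)^2*(q + 2)*(q - 5)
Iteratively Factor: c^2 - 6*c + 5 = (c - 5)*(c - 1)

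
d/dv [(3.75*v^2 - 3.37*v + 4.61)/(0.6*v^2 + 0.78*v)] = (4.947*v^2 - 5.532*v - 3.5958)/(v^2*(0.36*v^2 + 0.936*v + 0.6084))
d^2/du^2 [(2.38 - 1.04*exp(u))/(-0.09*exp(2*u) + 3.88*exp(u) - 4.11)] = (0.008424*exp(4*u) + 0.286056*exp(3*u) + 0.185112000000011*exp(2*u) - 15.723352*exp(u) - 20.3856)*exp(u)/(0.000729*exp(6*u) - 0.094284*exp(5*u) + 4.164561*exp(4*u) - 67.022344*exp(3*u) + 190.181619*exp(2*u) - 196.624044*exp(u) + 69.426531)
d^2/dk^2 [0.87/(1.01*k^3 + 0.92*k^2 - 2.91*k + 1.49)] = (-(5.2722*k + 1.6008)*(1.01*k^3 + 0.92*k^2 - 2.91*k + 1.49) + 0.87*(3.03*k^2 + 1.84*k - 2.91)*(6.06*k^2 + 3.68*k - 5.82))/(1.01*k^3 + 0.92*k^2 - 2.91*k + 1.49)^3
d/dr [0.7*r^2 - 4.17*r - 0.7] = 1.4*r - 4.17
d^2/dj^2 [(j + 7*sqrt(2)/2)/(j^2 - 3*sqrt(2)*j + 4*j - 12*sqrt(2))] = ((2*j + 7*sqrt(2))*(2*j - 3*sqrt(2) + 4)^2 - (6*j + sqrt(2) + 8)*(j^2 - 3*sqrt(2)*j + 4*j - 12*sqrt(2)))/(j^2 - 3*sqrt(2)*j + 4*j - 12*sqrt(2))^3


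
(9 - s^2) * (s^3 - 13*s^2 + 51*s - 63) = -s^5 + 13*s^4 - 42*s^3 - 54*s^2 + 459*s - 567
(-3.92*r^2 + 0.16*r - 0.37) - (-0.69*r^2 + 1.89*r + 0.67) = -3.23*r^2 - 1.73*r - 1.04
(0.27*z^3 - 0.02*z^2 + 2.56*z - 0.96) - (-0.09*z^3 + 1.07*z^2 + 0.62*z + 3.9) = 0.36*z^3 - 1.09*z^2 + 1.94*z - 4.86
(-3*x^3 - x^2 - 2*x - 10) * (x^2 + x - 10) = -3*x^5 - 4*x^4 + 27*x^3 - 2*x^2 + 10*x + 100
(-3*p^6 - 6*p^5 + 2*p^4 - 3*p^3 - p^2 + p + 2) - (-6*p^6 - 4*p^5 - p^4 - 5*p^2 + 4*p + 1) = 3*p^6 - 2*p^5 + 3*p^4 - 3*p^3 + 4*p^2 - 3*p + 1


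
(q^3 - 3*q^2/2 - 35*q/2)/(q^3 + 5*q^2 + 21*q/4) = 2*(q - 5)/(2*q + 3)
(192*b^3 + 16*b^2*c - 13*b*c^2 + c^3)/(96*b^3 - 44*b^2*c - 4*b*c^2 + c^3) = (24*b^2 + 5*b*c - c^2)/(12*b^2 - 4*b*c - c^2)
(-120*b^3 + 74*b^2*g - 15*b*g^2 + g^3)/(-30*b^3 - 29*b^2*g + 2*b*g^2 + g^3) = (24*b^2 - 10*b*g + g^2)/(6*b^2 + 7*b*g + g^2)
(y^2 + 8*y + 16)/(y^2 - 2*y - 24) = (y + 4)/(y - 6)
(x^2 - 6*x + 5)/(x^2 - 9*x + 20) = (x - 1)/(x - 4)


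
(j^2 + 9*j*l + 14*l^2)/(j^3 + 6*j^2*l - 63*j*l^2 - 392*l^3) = (j + 2*l)/(j^2 - j*l - 56*l^2)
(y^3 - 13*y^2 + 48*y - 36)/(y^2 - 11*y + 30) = (y^2 - 7*y + 6)/(y - 5)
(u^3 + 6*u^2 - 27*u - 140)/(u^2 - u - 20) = u + 7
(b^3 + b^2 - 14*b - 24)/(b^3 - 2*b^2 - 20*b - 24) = (b^2 - b - 12)/(b^2 - 4*b - 12)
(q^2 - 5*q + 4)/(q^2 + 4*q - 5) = (q - 4)/(q + 5)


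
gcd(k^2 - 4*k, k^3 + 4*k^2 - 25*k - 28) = k - 4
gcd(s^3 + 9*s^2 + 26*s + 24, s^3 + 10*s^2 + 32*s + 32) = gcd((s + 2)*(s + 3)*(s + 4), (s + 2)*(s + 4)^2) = s^2 + 6*s + 8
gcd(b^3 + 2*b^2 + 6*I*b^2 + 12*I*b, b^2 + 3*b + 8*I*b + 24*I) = 1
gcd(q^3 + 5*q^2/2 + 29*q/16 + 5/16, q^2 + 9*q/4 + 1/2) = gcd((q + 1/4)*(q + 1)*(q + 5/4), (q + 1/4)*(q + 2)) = q + 1/4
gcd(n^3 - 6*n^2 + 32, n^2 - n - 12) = n - 4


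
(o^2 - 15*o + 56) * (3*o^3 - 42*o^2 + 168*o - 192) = 3*o^5 - 87*o^4 + 966*o^3 - 5064*o^2 + 12288*o - 10752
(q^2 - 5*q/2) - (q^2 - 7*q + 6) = 9*q/2 - 6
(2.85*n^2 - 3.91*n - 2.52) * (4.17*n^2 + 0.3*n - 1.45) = 11.8845*n^4 - 15.4497*n^3 - 15.8139*n^2 + 4.9135*n + 3.654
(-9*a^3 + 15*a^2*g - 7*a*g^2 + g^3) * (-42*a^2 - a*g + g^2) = 378*a^5 - 621*a^4*g + 270*a^3*g^2 - 20*a^2*g^3 - 8*a*g^4 + g^5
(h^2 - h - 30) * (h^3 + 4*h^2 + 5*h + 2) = h^5 + 3*h^4 - 29*h^3 - 123*h^2 - 152*h - 60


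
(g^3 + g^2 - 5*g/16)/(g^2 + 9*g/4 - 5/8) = g*(4*g + 5)/(2*(2*g + 5))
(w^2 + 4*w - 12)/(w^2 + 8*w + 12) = (w - 2)/(w + 2)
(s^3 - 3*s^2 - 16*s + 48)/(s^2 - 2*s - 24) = (s^2 - 7*s + 12)/(s - 6)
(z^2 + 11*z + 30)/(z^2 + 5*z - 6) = (z + 5)/(z - 1)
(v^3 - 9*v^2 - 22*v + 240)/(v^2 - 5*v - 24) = (v^2 - v - 30)/(v + 3)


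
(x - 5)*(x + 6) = x^2 + x - 30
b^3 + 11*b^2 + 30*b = b*(b + 5)*(b + 6)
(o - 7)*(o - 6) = o^2 - 13*o + 42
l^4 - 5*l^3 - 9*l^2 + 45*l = l*(l - 5)*(l - 3)*(l + 3)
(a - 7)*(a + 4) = a^2 - 3*a - 28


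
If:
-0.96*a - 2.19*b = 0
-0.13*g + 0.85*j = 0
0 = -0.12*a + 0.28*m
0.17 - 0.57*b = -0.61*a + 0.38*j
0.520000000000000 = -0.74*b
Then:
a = 1.60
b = -0.70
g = 26.64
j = 4.07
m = 0.69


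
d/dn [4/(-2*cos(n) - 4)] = -2*sin(n)/(cos(n) + 2)^2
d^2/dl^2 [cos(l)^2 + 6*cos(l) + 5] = -6*cos(l) - 2*cos(2*l)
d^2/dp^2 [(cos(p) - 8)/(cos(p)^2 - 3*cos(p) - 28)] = (9*sin(p)^4*cos(p) - 29*sin(p)^4 + 1062*sin(p)^2 + 1322*cos(p) + 123*cos(3*p)/2 - cos(5*p)/2 - 273)/(sin(p)^2 + 3*cos(p) + 27)^3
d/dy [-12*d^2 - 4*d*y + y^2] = -4*d + 2*y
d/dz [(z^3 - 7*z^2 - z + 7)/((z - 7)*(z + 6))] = (z^2 + 12*z + 1)/(z^2 + 12*z + 36)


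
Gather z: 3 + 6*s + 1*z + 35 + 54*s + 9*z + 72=60*s + 10*z + 110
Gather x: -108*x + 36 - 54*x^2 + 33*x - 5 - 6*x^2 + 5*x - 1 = -60*x^2 - 70*x + 30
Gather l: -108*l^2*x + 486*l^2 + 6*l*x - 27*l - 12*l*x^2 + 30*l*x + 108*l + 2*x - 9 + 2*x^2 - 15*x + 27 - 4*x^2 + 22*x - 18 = l^2*(486 - 108*x) + l*(-12*x^2 + 36*x + 81) - 2*x^2 + 9*x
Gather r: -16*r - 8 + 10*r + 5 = -6*r - 3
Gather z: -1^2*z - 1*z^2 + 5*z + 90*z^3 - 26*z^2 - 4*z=90*z^3 - 27*z^2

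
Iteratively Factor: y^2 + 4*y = (y + 4)*(y)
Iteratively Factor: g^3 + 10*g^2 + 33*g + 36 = (g + 3)*(g^2 + 7*g + 12) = (g + 3)*(g + 4)*(g + 3)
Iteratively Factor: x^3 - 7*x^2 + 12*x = (x - 3)*(x^2 - 4*x) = (x - 4)*(x - 3)*(x)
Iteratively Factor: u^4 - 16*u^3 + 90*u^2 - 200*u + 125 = (u - 5)*(u^3 - 11*u^2 + 35*u - 25) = (u - 5)^2*(u^2 - 6*u + 5) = (u - 5)^2*(u - 1)*(u - 5)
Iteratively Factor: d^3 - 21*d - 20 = (d - 5)*(d^2 + 5*d + 4) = (d - 5)*(d + 4)*(d + 1)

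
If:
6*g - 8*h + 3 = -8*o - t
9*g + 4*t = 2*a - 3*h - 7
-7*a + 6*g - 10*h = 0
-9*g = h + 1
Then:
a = 64*t/53 + 94/53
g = 14*t/159 + 4/159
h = -42*t/53 - 65/53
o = -417*t/424 - 687/424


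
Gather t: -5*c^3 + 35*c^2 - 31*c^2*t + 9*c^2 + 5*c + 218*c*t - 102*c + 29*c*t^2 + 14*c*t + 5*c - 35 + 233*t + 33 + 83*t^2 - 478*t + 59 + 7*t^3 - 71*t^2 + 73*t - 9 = -5*c^3 + 44*c^2 - 92*c + 7*t^3 + t^2*(29*c + 12) + t*(-31*c^2 + 232*c - 172) + 48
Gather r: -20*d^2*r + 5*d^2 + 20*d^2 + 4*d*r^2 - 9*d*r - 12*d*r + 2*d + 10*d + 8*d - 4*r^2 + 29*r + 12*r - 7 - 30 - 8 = 25*d^2 + 20*d + r^2*(4*d - 4) + r*(-20*d^2 - 21*d + 41) - 45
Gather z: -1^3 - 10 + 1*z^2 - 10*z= z^2 - 10*z - 11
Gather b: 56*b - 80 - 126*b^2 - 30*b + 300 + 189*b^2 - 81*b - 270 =63*b^2 - 55*b - 50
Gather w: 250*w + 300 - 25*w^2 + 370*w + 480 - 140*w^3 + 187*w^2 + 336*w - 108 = -140*w^3 + 162*w^2 + 956*w + 672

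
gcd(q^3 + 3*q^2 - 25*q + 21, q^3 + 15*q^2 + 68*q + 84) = q + 7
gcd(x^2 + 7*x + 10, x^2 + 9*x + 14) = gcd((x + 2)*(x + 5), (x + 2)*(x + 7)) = x + 2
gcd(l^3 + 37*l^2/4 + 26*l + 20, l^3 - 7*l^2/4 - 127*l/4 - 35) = l^2 + 21*l/4 + 5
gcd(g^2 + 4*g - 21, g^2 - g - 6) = g - 3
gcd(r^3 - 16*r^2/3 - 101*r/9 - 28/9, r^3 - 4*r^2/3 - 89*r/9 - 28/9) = r + 1/3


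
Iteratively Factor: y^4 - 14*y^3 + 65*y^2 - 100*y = (y - 5)*(y^3 - 9*y^2 + 20*y) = (y - 5)*(y - 4)*(y^2 - 5*y) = y*(y - 5)*(y - 4)*(y - 5)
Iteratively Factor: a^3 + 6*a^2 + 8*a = (a + 4)*(a^2 + 2*a) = (a + 2)*(a + 4)*(a)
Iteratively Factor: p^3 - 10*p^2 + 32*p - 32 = (p - 4)*(p^2 - 6*p + 8) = (p - 4)*(p - 2)*(p - 4)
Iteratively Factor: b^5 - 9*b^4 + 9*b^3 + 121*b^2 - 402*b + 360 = (b - 2)*(b^4 - 7*b^3 - 5*b^2 + 111*b - 180) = (b - 3)*(b - 2)*(b^3 - 4*b^2 - 17*b + 60) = (b - 3)*(b - 2)*(b + 4)*(b^2 - 8*b + 15) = (b - 5)*(b - 3)*(b - 2)*(b + 4)*(b - 3)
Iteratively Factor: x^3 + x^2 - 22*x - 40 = (x + 4)*(x^2 - 3*x - 10) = (x - 5)*(x + 4)*(x + 2)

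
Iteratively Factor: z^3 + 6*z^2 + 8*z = (z + 4)*(z^2 + 2*z) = z*(z + 4)*(z + 2)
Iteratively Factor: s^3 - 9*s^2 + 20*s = (s - 4)*(s^2 - 5*s) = (s - 5)*(s - 4)*(s)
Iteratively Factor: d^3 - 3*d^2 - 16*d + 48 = (d - 3)*(d^2 - 16) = (d - 4)*(d - 3)*(d + 4)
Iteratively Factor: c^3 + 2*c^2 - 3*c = (c)*(c^2 + 2*c - 3) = c*(c - 1)*(c + 3)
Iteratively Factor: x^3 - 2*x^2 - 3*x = (x + 1)*(x^2 - 3*x) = x*(x + 1)*(x - 3)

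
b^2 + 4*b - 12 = (b - 2)*(b + 6)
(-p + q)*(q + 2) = -p*q - 2*p + q^2 + 2*q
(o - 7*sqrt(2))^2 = o^2 - 14*sqrt(2)*o + 98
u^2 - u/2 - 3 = (u - 2)*(u + 3/2)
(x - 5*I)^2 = x^2 - 10*I*x - 25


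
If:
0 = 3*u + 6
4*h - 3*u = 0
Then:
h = -3/2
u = -2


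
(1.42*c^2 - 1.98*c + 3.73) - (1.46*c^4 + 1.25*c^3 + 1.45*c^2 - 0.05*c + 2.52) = -1.46*c^4 - 1.25*c^3 - 0.03*c^2 - 1.93*c + 1.21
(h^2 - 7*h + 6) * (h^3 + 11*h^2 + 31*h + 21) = h^5 + 4*h^4 - 40*h^3 - 130*h^2 + 39*h + 126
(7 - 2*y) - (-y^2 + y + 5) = y^2 - 3*y + 2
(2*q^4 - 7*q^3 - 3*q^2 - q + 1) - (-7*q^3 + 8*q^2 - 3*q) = 2*q^4 - 11*q^2 + 2*q + 1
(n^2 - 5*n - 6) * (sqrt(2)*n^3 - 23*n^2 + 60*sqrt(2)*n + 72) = sqrt(2)*n^5 - 23*n^4 - 5*sqrt(2)*n^4 + 54*sqrt(2)*n^3 + 115*n^3 - 300*sqrt(2)*n^2 + 210*n^2 - 360*sqrt(2)*n - 360*n - 432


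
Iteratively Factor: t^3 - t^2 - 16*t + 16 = (t - 1)*(t^2 - 16) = (t - 1)*(t + 4)*(t - 4)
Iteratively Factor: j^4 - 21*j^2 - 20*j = (j + 4)*(j^3 - 4*j^2 - 5*j) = j*(j + 4)*(j^2 - 4*j - 5) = j*(j + 1)*(j + 4)*(j - 5)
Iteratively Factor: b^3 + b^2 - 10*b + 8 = (b - 1)*(b^2 + 2*b - 8) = (b - 1)*(b + 4)*(b - 2)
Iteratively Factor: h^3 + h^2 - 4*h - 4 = (h + 1)*(h^2 - 4) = (h - 2)*(h + 1)*(h + 2)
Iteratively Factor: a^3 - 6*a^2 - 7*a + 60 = (a - 4)*(a^2 - 2*a - 15) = (a - 5)*(a - 4)*(a + 3)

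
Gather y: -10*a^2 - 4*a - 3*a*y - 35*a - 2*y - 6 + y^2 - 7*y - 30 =-10*a^2 - 39*a + y^2 + y*(-3*a - 9) - 36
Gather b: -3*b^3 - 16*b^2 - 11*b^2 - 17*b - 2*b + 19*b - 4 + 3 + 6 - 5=-3*b^3 - 27*b^2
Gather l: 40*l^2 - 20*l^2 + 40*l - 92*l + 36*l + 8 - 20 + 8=20*l^2 - 16*l - 4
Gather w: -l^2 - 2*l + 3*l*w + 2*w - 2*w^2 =-l^2 - 2*l - 2*w^2 + w*(3*l + 2)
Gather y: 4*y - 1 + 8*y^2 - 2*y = 8*y^2 + 2*y - 1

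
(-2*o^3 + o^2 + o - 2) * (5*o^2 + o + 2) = -10*o^5 + 3*o^4 + 2*o^3 - 7*o^2 - 4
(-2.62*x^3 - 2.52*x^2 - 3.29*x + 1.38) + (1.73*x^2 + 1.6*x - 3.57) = -2.62*x^3 - 0.79*x^2 - 1.69*x - 2.19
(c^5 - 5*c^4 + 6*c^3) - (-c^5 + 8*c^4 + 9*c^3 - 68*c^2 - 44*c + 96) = 2*c^5 - 13*c^4 - 3*c^3 + 68*c^2 + 44*c - 96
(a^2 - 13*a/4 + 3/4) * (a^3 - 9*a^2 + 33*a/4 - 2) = a^5 - 49*a^4/4 + 153*a^3/4 - 569*a^2/16 + 203*a/16 - 3/2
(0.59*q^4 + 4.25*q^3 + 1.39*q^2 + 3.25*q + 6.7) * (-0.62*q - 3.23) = -0.3658*q^5 - 4.5407*q^4 - 14.5893*q^3 - 6.5047*q^2 - 14.6515*q - 21.641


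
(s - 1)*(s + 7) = s^2 + 6*s - 7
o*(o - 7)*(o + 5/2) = o^3 - 9*o^2/2 - 35*o/2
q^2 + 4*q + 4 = (q + 2)^2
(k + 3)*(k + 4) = k^2 + 7*k + 12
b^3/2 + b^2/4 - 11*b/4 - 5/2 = (b/2 + 1)*(b - 5/2)*(b + 1)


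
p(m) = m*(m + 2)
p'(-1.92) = -1.84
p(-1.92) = -0.15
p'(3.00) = 8.00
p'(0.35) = 2.70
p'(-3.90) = -5.80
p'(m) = 2*m + 2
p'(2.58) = 7.16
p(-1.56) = -0.69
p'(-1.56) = -1.12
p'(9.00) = 20.00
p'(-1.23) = -0.46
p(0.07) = 0.14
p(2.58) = 11.82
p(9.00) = 99.00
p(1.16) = 3.67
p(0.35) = 0.82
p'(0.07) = 2.14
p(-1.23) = -0.95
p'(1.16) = 4.32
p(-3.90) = 7.41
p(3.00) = 15.00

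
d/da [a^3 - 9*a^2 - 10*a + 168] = 3*a^2 - 18*a - 10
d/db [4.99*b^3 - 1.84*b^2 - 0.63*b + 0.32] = 14.97*b^2 - 3.68*b - 0.63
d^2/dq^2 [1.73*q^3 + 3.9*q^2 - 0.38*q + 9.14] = 10.38*q + 7.8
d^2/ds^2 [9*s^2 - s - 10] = 18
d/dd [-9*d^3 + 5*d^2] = d*(10 - 27*d)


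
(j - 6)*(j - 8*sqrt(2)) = j^2 - 8*sqrt(2)*j - 6*j + 48*sqrt(2)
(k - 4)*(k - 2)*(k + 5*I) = k^3 - 6*k^2 + 5*I*k^2 + 8*k - 30*I*k + 40*I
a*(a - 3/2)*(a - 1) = a^3 - 5*a^2/2 + 3*a/2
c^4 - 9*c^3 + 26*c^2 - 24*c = c*(c - 4)*(c - 3)*(c - 2)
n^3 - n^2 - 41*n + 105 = (n - 5)*(n - 3)*(n + 7)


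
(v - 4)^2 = v^2 - 8*v + 16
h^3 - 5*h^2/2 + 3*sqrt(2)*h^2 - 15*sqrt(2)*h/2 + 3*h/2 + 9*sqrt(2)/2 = (h - 3/2)*(h - 1)*(h + 3*sqrt(2))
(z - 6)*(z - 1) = z^2 - 7*z + 6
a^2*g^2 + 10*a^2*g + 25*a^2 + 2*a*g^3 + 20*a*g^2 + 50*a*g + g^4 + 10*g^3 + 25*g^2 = (a + g)^2*(g + 5)^2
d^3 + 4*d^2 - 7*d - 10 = (d - 2)*(d + 1)*(d + 5)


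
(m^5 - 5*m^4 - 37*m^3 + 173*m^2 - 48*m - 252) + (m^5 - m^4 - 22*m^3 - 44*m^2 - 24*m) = 2*m^5 - 6*m^4 - 59*m^3 + 129*m^2 - 72*m - 252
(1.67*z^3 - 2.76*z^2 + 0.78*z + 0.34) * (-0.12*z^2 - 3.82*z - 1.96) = -0.2004*z^5 - 6.0482*z^4 + 7.1764*z^3 + 2.3892*z^2 - 2.8276*z - 0.6664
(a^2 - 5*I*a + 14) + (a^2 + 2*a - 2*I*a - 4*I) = 2*a^2 + 2*a - 7*I*a + 14 - 4*I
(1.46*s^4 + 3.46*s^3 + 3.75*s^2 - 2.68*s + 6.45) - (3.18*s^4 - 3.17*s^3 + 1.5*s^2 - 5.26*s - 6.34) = -1.72*s^4 + 6.63*s^3 + 2.25*s^2 + 2.58*s + 12.79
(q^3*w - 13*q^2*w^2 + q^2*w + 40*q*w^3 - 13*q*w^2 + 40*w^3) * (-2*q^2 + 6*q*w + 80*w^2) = -2*q^5*w + 32*q^4*w^2 - 2*q^4*w - 78*q^3*w^3 + 32*q^3*w^2 - 800*q^2*w^4 - 78*q^2*w^3 + 3200*q*w^5 - 800*q*w^4 + 3200*w^5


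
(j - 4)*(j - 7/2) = j^2 - 15*j/2 + 14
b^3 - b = b*(b - 1)*(b + 1)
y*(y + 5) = y^2 + 5*y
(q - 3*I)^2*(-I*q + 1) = -I*q^3 - 5*q^2 + 3*I*q - 9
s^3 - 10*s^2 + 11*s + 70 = (s - 7)*(s - 5)*(s + 2)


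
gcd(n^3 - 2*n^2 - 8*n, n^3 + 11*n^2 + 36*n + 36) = n + 2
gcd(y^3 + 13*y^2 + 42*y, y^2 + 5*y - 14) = y + 7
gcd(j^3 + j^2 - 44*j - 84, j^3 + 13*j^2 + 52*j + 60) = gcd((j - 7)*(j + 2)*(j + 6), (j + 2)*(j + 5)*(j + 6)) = j^2 + 8*j + 12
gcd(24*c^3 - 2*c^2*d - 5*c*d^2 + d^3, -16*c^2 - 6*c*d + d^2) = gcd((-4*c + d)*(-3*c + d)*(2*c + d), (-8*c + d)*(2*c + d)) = 2*c + d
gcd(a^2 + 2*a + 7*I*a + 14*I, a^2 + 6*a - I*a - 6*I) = 1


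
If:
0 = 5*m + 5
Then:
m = -1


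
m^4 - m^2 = m^2*(m - 1)*(m + 1)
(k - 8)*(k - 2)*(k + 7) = k^3 - 3*k^2 - 54*k + 112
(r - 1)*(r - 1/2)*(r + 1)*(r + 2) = r^4 + 3*r^3/2 - 2*r^2 - 3*r/2 + 1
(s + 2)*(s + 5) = s^2 + 7*s + 10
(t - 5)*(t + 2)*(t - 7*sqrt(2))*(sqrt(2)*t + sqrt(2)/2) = sqrt(2)*t^4 - 14*t^3 - 5*sqrt(2)*t^3/2 - 23*sqrt(2)*t^2/2 + 35*t^2 - 5*sqrt(2)*t + 161*t + 70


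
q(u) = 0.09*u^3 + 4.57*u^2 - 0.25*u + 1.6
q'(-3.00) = -25.24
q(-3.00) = 41.05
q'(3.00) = 29.60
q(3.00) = 44.41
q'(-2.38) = -20.47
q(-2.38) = 26.87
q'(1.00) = 9.16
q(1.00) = 6.01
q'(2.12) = 20.34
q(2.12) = 22.47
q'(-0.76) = -7.04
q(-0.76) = 4.39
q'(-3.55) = -29.29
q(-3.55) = 56.05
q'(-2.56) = -21.88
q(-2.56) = 30.68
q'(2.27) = 21.89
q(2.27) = 25.63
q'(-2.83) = -23.95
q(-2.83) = 36.87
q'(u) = 0.27*u^2 + 9.14*u - 0.25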